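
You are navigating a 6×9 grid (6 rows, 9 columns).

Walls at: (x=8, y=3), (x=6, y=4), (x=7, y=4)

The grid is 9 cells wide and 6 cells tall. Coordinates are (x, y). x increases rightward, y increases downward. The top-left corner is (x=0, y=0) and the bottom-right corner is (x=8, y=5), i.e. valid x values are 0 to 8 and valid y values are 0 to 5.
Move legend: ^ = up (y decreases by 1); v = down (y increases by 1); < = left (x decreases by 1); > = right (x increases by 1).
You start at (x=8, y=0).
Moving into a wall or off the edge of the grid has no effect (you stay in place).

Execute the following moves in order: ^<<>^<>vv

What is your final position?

Answer: Final position: (x=7, y=2)

Derivation:
Start: (x=8, y=0)
  ^ (up): blocked, stay at (x=8, y=0)
  < (left): (x=8, y=0) -> (x=7, y=0)
  < (left): (x=7, y=0) -> (x=6, y=0)
  > (right): (x=6, y=0) -> (x=7, y=0)
  ^ (up): blocked, stay at (x=7, y=0)
  < (left): (x=7, y=0) -> (x=6, y=0)
  > (right): (x=6, y=0) -> (x=7, y=0)
  v (down): (x=7, y=0) -> (x=7, y=1)
  v (down): (x=7, y=1) -> (x=7, y=2)
Final: (x=7, y=2)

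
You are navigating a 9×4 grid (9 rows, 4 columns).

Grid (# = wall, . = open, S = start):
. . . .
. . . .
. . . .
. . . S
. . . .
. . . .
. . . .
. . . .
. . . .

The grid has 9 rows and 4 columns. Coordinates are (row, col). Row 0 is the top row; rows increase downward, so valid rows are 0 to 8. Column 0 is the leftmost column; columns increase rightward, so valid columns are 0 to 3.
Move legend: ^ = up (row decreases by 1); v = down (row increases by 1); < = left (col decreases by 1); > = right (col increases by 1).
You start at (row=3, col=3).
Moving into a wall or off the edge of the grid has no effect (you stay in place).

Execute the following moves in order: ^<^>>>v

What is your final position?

Start: (row=3, col=3)
  ^ (up): (row=3, col=3) -> (row=2, col=3)
  < (left): (row=2, col=3) -> (row=2, col=2)
  ^ (up): (row=2, col=2) -> (row=1, col=2)
  > (right): (row=1, col=2) -> (row=1, col=3)
  > (right): blocked, stay at (row=1, col=3)
  > (right): blocked, stay at (row=1, col=3)
  v (down): (row=1, col=3) -> (row=2, col=3)
Final: (row=2, col=3)

Answer: Final position: (row=2, col=3)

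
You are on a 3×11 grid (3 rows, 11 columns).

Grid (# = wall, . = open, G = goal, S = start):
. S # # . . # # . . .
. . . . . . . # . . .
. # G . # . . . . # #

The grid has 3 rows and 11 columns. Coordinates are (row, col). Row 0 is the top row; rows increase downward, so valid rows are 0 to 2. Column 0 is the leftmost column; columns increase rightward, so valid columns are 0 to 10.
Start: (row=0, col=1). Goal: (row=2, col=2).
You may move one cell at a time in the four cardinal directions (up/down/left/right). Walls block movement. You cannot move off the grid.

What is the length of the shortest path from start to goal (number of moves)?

BFS from (row=0, col=1) until reaching (row=2, col=2):
  Distance 0: (row=0, col=1)
  Distance 1: (row=0, col=0), (row=1, col=1)
  Distance 2: (row=1, col=0), (row=1, col=2)
  Distance 3: (row=1, col=3), (row=2, col=0), (row=2, col=2)  <- goal reached here
One shortest path (3 moves): (row=0, col=1) -> (row=1, col=1) -> (row=1, col=2) -> (row=2, col=2)

Answer: Shortest path length: 3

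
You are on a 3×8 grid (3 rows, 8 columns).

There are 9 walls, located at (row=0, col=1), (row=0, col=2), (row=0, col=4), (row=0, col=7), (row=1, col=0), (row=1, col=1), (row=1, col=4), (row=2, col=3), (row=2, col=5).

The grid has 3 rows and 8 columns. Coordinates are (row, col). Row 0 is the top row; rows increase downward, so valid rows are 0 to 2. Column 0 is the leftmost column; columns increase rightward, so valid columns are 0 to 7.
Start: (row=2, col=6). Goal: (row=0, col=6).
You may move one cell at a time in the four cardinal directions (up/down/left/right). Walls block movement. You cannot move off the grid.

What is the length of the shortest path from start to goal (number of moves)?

Answer: Shortest path length: 2

Derivation:
BFS from (row=2, col=6) until reaching (row=0, col=6):
  Distance 0: (row=2, col=6)
  Distance 1: (row=1, col=6), (row=2, col=7)
  Distance 2: (row=0, col=6), (row=1, col=5), (row=1, col=7)  <- goal reached here
One shortest path (2 moves): (row=2, col=6) -> (row=1, col=6) -> (row=0, col=6)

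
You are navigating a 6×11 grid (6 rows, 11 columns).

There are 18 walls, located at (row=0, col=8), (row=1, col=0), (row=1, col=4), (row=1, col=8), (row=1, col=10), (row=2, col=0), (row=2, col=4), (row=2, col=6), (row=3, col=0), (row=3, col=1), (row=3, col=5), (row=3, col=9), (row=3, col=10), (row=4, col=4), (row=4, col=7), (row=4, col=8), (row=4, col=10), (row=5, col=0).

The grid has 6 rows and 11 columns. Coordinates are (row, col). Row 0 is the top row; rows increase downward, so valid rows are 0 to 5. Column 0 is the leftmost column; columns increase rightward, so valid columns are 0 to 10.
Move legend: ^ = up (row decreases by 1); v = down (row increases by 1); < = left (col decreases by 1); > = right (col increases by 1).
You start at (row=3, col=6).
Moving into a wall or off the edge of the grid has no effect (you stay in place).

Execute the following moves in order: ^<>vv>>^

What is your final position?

Answer: Final position: (row=2, col=8)

Derivation:
Start: (row=3, col=6)
  ^ (up): blocked, stay at (row=3, col=6)
  < (left): blocked, stay at (row=3, col=6)
  > (right): (row=3, col=6) -> (row=3, col=7)
  v (down): blocked, stay at (row=3, col=7)
  v (down): blocked, stay at (row=3, col=7)
  > (right): (row=3, col=7) -> (row=3, col=8)
  > (right): blocked, stay at (row=3, col=8)
  ^ (up): (row=3, col=8) -> (row=2, col=8)
Final: (row=2, col=8)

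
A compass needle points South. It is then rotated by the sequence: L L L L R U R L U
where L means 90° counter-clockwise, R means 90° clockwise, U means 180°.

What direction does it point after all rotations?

Answer: Final heading: West

Derivation:
Start: South
  L (left (90° counter-clockwise)) -> East
  L (left (90° counter-clockwise)) -> North
  L (left (90° counter-clockwise)) -> West
  L (left (90° counter-clockwise)) -> South
  R (right (90° clockwise)) -> West
  U (U-turn (180°)) -> East
  R (right (90° clockwise)) -> South
  L (left (90° counter-clockwise)) -> East
  U (U-turn (180°)) -> West
Final: West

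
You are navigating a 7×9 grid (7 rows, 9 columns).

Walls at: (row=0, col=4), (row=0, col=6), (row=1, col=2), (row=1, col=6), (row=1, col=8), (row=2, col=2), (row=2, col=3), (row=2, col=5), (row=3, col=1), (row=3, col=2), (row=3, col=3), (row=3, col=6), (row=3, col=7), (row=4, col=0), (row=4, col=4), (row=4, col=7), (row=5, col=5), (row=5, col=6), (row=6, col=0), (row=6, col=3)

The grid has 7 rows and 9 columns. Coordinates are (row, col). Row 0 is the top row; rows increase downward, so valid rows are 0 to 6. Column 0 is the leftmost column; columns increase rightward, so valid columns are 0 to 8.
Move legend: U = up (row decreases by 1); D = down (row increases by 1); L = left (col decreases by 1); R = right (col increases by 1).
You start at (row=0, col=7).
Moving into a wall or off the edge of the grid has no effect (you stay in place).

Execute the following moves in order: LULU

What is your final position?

Start: (row=0, col=7)
  L (left): blocked, stay at (row=0, col=7)
  U (up): blocked, stay at (row=0, col=7)
  L (left): blocked, stay at (row=0, col=7)
  U (up): blocked, stay at (row=0, col=7)
Final: (row=0, col=7)

Answer: Final position: (row=0, col=7)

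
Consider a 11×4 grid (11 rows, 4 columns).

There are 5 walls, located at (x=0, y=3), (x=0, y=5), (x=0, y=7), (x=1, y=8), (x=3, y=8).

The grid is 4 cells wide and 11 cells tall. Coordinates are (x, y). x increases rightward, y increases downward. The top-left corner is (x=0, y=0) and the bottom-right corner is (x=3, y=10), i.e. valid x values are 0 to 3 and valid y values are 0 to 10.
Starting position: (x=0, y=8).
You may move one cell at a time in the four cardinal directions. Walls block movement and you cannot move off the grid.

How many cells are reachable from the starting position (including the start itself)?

BFS flood-fill from (x=0, y=8):
  Distance 0: (x=0, y=8)
  Distance 1: (x=0, y=9)
  Distance 2: (x=1, y=9), (x=0, y=10)
  Distance 3: (x=2, y=9), (x=1, y=10)
  Distance 4: (x=2, y=8), (x=3, y=9), (x=2, y=10)
  Distance 5: (x=2, y=7), (x=3, y=10)
  Distance 6: (x=2, y=6), (x=1, y=7), (x=3, y=7)
  Distance 7: (x=2, y=5), (x=1, y=6), (x=3, y=6)
  Distance 8: (x=2, y=4), (x=1, y=5), (x=3, y=5), (x=0, y=6)
  Distance 9: (x=2, y=3), (x=1, y=4), (x=3, y=4)
  Distance 10: (x=2, y=2), (x=1, y=3), (x=3, y=3), (x=0, y=4)
  Distance 11: (x=2, y=1), (x=1, y=2), (x=3, y=2)
  Distance 12: (x=2, y=0), (x=1, y=1), (x=3, y=1), (x=0, y=2)
  Distance 13: (x=1, y=0), (x=3, y=0), (x=0, y=1)
  Distance 14: (x=0, y=0)
Total reachable: 39 (grid has 39 open cells total)

Answer: Reachable cells: 39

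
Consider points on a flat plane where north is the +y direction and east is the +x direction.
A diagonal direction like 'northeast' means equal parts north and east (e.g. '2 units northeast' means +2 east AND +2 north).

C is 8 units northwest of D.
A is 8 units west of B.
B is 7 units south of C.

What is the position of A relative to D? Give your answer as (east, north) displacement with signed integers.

Place D at the origin (east=0, north=0).
  C is 8 units northwest of D: delta (east=-8, north=+8); C at (east=-8, north=8).
  B is 7 units south of C: delta (east=+0, north=-7); B at (east=-8, north=1).
  A is 8 units west of B: delta (east=-8, north=+0); A at (east=-16, north=1).
Therefore A relative to D: (east=-16, north=1).

Answer: A is at (east=-16, north=1) relative to D.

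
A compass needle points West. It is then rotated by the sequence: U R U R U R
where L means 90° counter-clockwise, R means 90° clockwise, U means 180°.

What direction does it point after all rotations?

Answer: Final heading: North

Derivation:
Start: West
  U (U-turn (180°)) -> East
  R (right (90° clockwise)) -> South
  U (U-turn (180°)) -> North
  R (right (90° clockwise)) -> East
  U (U-turn (180°)) -> West
  R (right (90° clockwise)) -> North
Final: North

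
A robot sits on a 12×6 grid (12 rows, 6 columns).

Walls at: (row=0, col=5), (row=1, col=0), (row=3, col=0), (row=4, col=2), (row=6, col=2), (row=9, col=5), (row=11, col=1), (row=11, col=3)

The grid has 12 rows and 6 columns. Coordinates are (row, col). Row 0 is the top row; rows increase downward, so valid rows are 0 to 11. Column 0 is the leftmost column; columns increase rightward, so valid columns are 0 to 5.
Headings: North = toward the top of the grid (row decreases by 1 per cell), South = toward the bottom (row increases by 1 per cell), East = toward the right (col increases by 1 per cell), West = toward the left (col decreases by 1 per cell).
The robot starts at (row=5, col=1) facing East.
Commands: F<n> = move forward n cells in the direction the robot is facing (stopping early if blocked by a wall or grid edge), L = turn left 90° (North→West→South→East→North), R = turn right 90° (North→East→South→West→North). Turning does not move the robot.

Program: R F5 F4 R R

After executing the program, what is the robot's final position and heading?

Start: (row=5, col=1), facing East
  R: turn right, now facing South
  F5: move forward 5, now at (row=10, col=1)
  F4: move forward 0/4 (blocked), now at (row=10, col=1)
  R: turn right, now facing West
  R: turn right, now facing North
Final: (row=10, col=1), facing North

Answer: Final position: (row=10, col=1), facing North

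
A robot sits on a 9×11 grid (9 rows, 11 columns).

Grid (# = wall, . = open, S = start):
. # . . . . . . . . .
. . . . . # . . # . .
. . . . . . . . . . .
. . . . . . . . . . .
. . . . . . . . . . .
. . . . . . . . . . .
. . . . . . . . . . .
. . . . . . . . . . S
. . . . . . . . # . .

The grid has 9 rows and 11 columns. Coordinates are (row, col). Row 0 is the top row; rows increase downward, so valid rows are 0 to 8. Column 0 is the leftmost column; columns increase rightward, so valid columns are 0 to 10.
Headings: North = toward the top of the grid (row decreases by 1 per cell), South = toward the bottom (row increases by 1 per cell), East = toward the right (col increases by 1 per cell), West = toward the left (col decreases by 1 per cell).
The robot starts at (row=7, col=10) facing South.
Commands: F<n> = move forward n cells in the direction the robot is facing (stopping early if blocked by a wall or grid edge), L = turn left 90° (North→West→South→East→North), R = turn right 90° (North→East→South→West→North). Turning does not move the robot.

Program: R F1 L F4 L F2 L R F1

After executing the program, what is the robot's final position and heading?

Start: (row=7, col=10), facing South
  R: turn right, now facing West
  F1: move forward 1, now at (row=7, col=9)
  L: turn left, now facing South
  F4: move forward 1/4 (blocked), now at (row=8, col=9)
  L: turn left, now facing East
  F2: move forward 1/2 (blocked), now at (row=8, col=10)
  L: turn left, now facing North
  R: turn right, now facing East
  F1: move forward 0/1 (blocked), now at (row=8, col=10)
Final: (row=8, col=10), facing East

Answer: Final position: (row=8, col=10), facing East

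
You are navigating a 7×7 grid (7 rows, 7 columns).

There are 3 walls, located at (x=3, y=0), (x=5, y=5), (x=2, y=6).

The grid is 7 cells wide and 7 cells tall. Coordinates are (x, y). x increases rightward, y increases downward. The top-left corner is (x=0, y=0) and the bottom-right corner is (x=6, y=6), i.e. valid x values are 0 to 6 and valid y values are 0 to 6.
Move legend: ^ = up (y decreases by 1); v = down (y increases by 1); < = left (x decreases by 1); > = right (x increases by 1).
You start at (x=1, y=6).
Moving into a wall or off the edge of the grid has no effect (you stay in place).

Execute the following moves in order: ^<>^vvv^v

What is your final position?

Answer: Final position: (x=1, y=6)

Derivation:
Start: (x=1, y=6)
  ^ (up): (x=1, y=6) -> (x=1, y=5)
  < (left): (x=1, y=5) -> (x=0, y=5)
  > (right): (x=0, y=5) -> (x=1, y=5)
  ^ (up): (x=1, y=5) -> (x=1, y=4)
  v (down): (x=1, y=4) -> (x=1, y=5)
  v (down): (x=1, y=5) -> (x=1, y=6)
  v (down): blocked, stay at (x=1, y=6)
  ^ (up): (x=1, y=6) -> (x=1, y=5)
  v (down): (x=1, y=5) -> (x=1, y=6)
Final: (x=1, y=6)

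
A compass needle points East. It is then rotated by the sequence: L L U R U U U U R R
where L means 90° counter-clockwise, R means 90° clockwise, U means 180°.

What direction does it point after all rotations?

Start: East
  L (left (90° counter-clockwise)) -> North
  L (left (90° counter-clockwise)) -> West
  U (U-turn (180°)) -> East
  R (right (90° clockwise)) -> South
  U (U-turn (180°)) -> North
  U (U-turn (180°)) -> South
  U (U-turn (180°)) -> North
  U (U-turn (180°)) -> South
  R (right (90° clockwise)) -> West
  R (right (90° clockwise)) -> North
Final: North

Answer: Final heading: North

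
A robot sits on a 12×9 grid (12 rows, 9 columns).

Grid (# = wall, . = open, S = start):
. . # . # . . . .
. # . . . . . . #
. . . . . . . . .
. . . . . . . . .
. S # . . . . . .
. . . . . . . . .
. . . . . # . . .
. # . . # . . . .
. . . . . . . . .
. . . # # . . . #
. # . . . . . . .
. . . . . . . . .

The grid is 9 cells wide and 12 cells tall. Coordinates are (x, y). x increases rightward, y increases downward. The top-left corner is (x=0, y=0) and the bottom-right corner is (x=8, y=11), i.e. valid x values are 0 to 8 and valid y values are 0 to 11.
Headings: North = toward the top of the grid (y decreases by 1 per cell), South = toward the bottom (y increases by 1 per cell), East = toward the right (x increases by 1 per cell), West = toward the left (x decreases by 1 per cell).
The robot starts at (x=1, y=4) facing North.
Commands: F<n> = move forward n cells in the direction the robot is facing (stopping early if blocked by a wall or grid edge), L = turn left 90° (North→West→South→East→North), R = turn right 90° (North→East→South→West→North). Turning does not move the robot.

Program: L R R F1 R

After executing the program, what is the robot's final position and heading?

Start: (x=1, y=4), facing North
  L: turn left, now facing West
  R: turn right, now facing North
  R: turn right, now facing East
  F1: move forward 0/1 (blocked), now at (x=1, y=4)
  R: turn right, now facing South
Final: (x=1, y=4), facing South

Answer: Final position: (x=1, y=4), facing South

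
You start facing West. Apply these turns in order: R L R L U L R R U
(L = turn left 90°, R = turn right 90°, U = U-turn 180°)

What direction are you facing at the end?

Answer: Final heading: North

Derivation:
Start: West
  R (right (90° clockwise)) -> North
  L (left (90° counter-clockwise)) -> West
  R (right (90° clockwise)) -> North
  L (left (90° counter-clockwise)) -> West
  U (U-turn (180°)) -> East
  L (left (90° counter-clockwise)) -> North
  R (right (90° clockwise)) -> East
  R (right (90° clockwise)) -> South
  U (U-turn (180°)) -> North
Final: North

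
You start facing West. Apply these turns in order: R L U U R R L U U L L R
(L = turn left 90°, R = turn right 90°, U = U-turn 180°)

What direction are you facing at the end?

Answer: Final heading: West

Derivation:
Start: West
  R (right (90° clockwise)) -> North
  L (left (90° counter-clockwise)) -> West
  U (U-turn (180°)) -> East
  U (U-turn (180°)) -> West
  R (right (90° clockwise)) -> North
  R (right (90° clockwise)) -> East
  L (left (90° counter-clockwise)) -> North
  U (U-turn (180°)) -> South
  U (U-turn (180°)) -> North
  L (left (90° counter-clockwise)) -> West
  L (left (90° counter-clockwise)) -> South
  R (right (90° clockwise)) -> West
Final: West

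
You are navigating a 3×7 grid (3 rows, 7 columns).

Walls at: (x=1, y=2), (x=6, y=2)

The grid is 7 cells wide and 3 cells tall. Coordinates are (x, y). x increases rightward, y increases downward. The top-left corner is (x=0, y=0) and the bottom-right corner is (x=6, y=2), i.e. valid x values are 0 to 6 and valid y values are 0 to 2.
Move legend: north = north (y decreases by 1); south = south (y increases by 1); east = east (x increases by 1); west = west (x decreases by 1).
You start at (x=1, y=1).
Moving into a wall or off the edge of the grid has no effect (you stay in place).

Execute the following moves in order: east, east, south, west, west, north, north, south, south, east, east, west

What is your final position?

Start: (x=1, y=1)
  east (east): (x=1, y=1) -> (x=2, y=1)
  east (east): (x=2, y=1) -> (x=3, y=1)
  south (south): (x=3, y=1) -> (x=3, y=2)
  west (west): (x=3, y=2) -> (x=2, y=2)
  west (west): blocked, stay at (x=2, y=2)
  north (north): (x=2, y=2) -> (x=2, y=1)
  north (north): (x=2, y=1) -> (x=2, y=0)
  south (south): (x=2, y=0) -> (x=2, y=1)
  south (south): (x=2, y=1) -> (x=2, y=2)
  east (east): (x=2, y=2) -> (x=3, y=2)
  east (east): (x=3, y=2) -> (x=4, y=2)
  west (west): (x=4, y=2) -> (x=3, y=2)
Final: (x=3, y=2)

Answer: Final position: (x=3, y=2)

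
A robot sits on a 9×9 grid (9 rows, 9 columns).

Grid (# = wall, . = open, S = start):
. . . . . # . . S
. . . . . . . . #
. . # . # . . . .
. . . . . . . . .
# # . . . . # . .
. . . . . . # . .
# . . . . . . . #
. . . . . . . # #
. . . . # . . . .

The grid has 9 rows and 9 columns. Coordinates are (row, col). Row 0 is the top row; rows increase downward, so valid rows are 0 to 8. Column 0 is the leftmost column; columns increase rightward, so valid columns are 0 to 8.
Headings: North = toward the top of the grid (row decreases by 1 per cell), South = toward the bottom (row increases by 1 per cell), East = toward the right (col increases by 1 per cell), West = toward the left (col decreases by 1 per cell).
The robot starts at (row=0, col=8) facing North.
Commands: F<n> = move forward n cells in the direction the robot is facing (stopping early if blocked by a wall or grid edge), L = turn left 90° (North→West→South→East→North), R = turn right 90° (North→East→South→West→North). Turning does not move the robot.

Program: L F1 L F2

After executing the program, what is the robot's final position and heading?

Start: (row=0, col=8), facing North
  L: turn left, now facing West
  F1: move forward 1, now at (row=0, col=7)
  L: turn left, now facing South
  F2: move forward 2, now at (row=2, col=7)
Final: (row=2, col=7), facing South

Answer: Final position: (row=2, col=7), facing South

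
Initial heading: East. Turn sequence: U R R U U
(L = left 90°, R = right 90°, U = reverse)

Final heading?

Start: East
  U (U-turn (180°)) -> West
  R (right (90° clockwise)) -> North
  R (right (90° clockwise)) -> East
  U (U-turn (180°)) -> West
  U (U-turn (180°)) -> East
Final: East

Answer: Final heading: East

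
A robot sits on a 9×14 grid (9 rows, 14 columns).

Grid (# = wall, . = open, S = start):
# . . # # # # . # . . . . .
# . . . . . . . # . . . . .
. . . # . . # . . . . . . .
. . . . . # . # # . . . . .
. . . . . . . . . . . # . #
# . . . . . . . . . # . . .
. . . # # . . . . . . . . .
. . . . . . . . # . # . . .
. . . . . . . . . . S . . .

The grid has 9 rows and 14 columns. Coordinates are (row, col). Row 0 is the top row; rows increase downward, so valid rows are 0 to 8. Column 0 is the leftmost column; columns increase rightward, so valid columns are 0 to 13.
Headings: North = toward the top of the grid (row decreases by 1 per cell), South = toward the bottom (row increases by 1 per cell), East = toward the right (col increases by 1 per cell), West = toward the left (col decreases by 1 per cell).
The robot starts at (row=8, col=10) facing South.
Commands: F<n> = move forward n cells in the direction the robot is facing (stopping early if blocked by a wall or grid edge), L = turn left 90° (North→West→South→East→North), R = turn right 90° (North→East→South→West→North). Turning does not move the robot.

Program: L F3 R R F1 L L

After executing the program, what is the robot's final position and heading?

Answer: Final position: (row=8, col=12), facing East

Derivation:
Start: (row=8, col=10), facing South
  L: turn left, now facing East
  F3: move forward 3, now at (row=8, col=13)
  R: turn right, now facing South
  R: turn right, now facing West
  F1: move forward 1, now at (row=8, col=12)
  L: turn left, now facing South
  L: turn left, now facing East
Final: (row=8, col=12), facing East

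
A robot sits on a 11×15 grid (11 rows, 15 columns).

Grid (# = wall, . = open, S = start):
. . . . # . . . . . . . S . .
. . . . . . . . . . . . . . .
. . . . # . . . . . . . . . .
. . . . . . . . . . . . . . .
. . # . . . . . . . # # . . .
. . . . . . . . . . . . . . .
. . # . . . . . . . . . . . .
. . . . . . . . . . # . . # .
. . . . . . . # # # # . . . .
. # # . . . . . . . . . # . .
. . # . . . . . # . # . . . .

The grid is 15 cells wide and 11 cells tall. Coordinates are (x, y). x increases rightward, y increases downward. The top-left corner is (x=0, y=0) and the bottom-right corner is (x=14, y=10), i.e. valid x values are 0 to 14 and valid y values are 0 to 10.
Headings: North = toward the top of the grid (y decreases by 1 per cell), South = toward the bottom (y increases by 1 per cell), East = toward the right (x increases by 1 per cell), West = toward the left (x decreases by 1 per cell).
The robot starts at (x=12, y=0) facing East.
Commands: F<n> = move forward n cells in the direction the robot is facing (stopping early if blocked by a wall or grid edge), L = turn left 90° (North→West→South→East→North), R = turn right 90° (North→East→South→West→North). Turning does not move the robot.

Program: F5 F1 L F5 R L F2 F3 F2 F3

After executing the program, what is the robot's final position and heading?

Answer: Final position: (x=14, y=0), facing North

Derivation:
Start: (x=12, y=0), facing East
  F5: move forward 2/5 (blocked), now at (x=14, y=0)
  F1: move forward 0/1 (blocked), now at (x=14, y=0)
  L: turn left, now facing North
  F5: move forward 0/5 (blocked), now at (x=14, y=0)
  R: turn right, now facing East
  L: turn left, now facing North
  F2: move forward 0/2 (blocked), now at (x=14, y=0)
  F3: move forward 0/3 (blocked), now at (x=14, y=0)
  F2: move forward 0/2 (blocked), now at (x=14, y=0)
  F3: move forward 0/3 (blocked), now at (x=14, y=0)
Final: (x=14, y=0), facing North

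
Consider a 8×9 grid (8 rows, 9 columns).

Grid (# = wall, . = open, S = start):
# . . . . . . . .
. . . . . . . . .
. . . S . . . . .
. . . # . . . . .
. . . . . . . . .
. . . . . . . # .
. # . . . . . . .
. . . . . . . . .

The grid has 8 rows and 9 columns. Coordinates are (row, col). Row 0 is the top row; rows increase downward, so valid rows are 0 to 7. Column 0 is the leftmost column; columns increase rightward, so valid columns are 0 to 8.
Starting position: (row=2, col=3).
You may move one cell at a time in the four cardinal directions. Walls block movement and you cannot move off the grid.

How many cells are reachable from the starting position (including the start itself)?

Answer: Reachable cells: 68

Derivation:
BFS flood-fill from (row=2, col=3):
  Distance 0: (row=2, col=3)
  Distance 1: (row=1, col=3), (row=2, col=2), (row=2, col=4)
  Distance 2: (row=0, col=3), (row=1, col=2), (row=1, col=4), (row=2, col=1), (row=2, col=5), (row=3, col=2), (row=3, col=4)
  Distance 3: (row=0, col=2), (row=0, col=4), (row=1, col=1), (row=1, col=5), (row=2, col=0), (row=2, col=6), (row=3, col=1), (row=3, col=5), (row=4, col=2), (row=4, col=4)
  Distance 4: (row=0, col=1), (row=0, col=5), (row=1, col=0), (row=1, col=6), (row=2, col=7), (row=3, col=0), (row=3, col=6), (row=4, col=1), (row=4, col=3), (row=4, col=5), (row=5, col=2), (row=5, col=4)
  Distance 5: (row=0, col=6), (row=1, col=7), (row=2, col=8), (row=3, col=7), (row=4, col=0), (row=4, col=6), (row=5, col=1), (row=5, col=3), (row=5, col=5), (row=6, col=2), (row=6, col=4)
  Distance 6: (row=0, col=7), (row=1, col=8), (row=3, col=8), (row=4, col=7), (row=5, col=0), (row=5, col=6), (row=6, col=3), (row=6, col=5), (row=7, col=2), (row=7, col=4)
  Distance 7: (row=0, col=8), (row=4, col=8), (row=6, col=0), (row=6, col=6), (row=7, col=1), (row=7, col=3), (row=7, col=5)
  Distance 8: (row=5, col=8), (row=6, col=7), (row=7, col=0), (row=7, col=6)
  Distance 9: (row=6, col=8), (row=7, col=7)
  Distance 10: (row=7, col=8)
Total reachable: 68 (grid has 68 open cells total)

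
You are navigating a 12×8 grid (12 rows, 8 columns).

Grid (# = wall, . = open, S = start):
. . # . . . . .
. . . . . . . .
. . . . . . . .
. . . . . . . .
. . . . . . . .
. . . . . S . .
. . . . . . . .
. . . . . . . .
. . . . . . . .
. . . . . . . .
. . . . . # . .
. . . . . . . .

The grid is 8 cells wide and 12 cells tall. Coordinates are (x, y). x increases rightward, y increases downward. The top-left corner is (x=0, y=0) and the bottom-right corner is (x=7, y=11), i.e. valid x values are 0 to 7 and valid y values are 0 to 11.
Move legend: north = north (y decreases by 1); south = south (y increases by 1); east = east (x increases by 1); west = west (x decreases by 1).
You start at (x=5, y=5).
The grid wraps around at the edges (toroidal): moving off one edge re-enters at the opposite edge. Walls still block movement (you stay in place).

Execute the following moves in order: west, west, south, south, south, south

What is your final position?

Answer: Final position: (x=3, y=9)

Derivation:
Start: (x=5, y=5)
  west (west): (x=5, y=5) -> (x=4, y=5)
  west (west): (x=4, y=5) -> (x=3, y=5)
  south (south): (x=3, y=5) -> (x=3, y=6)
  south (south): (x=3, y=6) -> (x=3, y=7)
  south (south): (x=3, y=7) -> (x=3, y=8)
  south (south): (x=3, y=8) -> (x=3, y=9)
Final: (x=3, y=9)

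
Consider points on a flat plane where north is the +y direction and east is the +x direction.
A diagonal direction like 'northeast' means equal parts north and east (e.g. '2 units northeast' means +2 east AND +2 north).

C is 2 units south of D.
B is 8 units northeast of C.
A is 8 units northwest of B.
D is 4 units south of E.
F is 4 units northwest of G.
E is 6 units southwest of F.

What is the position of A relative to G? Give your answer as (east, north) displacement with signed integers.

Answer: A is at (east=-10, north=8) relative to G.

Derivation:
Place G at the origin (east=0, north=0).
  F is 4 units northwest of G: delta (east=-4, north=+4); F at (east=-4, north=4).
  E is 6 units southwest of F: delta (east=-6, north=-6); E at (east=-10, north=-2).
  D is 4 units south of E: delta (east=+0, north=-4); D at (east=-10, north=-6).
  C is 2 units south of D: delta (east=+0, north=-2); C at (east=-10, north=-8).
  B is 8 units northeast of C: delta (east=+8, north=+8); B at (east=-2, north=0).
  A is 8 units northwest of B: delta (east=-8, north=+8); A at (east=-10, north=8).
Therefore A relative to G: (east=-10, north=8).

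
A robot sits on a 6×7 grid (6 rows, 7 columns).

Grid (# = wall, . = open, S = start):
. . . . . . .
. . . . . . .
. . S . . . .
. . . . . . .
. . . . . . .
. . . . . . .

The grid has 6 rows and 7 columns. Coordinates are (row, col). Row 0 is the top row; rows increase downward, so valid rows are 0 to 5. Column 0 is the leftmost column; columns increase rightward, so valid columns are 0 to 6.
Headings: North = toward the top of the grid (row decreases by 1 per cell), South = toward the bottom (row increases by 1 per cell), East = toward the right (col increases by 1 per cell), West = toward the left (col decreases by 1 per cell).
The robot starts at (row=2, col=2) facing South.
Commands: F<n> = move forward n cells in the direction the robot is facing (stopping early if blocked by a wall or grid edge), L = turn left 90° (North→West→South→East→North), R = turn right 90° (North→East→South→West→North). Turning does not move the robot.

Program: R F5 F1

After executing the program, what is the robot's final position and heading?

Start: (row=2, col=2), facing South
  R: turn right, now facing West
  F5: move forward 2/5 (blocked), now at (row=2, col=0)
  F1: move forward 0/1 (blocked), now at (row=2, col=0)
Final: (row=2, col=0), facing West

Answer: Final position: (row=2, col=0), facing West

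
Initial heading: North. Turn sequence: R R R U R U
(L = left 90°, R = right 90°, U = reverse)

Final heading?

Answer: Final heading: North

Derivation:
Start: North
  R (right (90° clockwise)) -> East
  R (right (90° clockwise)) -> South
  R (right (90° clockwise)) -> West
  U (U-turn (180°)) -> East
  R (right (90° clockwise)) -> South
  U (U-turn (180°)) -> North
Final: North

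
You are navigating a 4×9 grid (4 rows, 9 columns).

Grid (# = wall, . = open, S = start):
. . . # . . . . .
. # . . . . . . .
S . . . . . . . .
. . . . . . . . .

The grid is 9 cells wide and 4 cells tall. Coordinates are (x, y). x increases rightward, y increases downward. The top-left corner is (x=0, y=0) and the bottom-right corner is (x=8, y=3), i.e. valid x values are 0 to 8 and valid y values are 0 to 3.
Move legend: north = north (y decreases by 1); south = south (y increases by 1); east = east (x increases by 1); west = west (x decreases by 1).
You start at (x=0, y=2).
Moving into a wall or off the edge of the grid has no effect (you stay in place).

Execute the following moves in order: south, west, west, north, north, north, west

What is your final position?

Answer: Final position: (x=0, y=0)

Derivation:
Start: (x=0, y=2)
  south (south): (x=0, y=2) -> (x=0, y=3)
  west (west): blocked, stay at (x=0, y=3)
  west (west): blocked, stay at (x=0, y=3)
  north (north): (x=0, y=3) -> (x=0, y=2)
  north (north): (x=0, y=2) -> (x=0, y=1)
  north (north): (x=0, y=1) -> (x=0, y=0)
  west (west): blocked, stay at (x=0, y=0)
Final: (x=0, y=0)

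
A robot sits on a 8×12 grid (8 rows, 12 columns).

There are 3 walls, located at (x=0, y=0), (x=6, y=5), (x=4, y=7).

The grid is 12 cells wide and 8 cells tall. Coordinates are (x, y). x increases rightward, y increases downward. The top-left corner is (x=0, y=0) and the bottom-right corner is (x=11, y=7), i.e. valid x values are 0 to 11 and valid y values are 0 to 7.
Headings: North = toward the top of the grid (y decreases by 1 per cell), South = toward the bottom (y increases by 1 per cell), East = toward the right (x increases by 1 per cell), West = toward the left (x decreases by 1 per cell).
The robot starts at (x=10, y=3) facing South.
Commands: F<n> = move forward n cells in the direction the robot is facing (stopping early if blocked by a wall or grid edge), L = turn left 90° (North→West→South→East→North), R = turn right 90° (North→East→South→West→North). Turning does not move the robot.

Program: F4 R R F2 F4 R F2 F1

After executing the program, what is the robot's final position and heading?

Answer: Final position: (x=11, y=1), facing East

Derivation:
Start: (x=10, y=3), facing South
  F4: move forward 4, now at (x=10, y=7)
  R: turn right, now facing West
  R: turn right, now facing North
  F2: move forward 2, now at (x=10, y=5)
  F4: move forward 4, now at (x=10, y=1)
  R: turn right, now facing East
  F2: move forward 1/2 (blocked), now at (x=11, y=1)
  F1: move forward 0/1 (blocked), now at (x=11, y=1)
Final: (x=11, y=1), facing East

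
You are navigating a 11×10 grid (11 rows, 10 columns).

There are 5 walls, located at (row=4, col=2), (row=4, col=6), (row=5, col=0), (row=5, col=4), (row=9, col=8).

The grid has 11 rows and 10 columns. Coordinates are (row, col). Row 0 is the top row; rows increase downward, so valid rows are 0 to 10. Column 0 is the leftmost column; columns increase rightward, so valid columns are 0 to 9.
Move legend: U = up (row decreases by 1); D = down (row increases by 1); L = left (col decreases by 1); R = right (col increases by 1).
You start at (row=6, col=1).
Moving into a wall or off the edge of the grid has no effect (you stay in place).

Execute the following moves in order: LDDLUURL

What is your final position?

Answer: Final position: (row=6, col=0)

Derivation:
Start: (row=6, col=1)
  L (left): (row=6, col=1) -> (row=6, col=0)
  D (down): (row=6, col=0) -> (row=7, col=0)
  D (down): (row=7, col=0) -> (row=8, col=0)
  L (left): blocked, stay at (row=8, col=0)
  U (up): (row=8, col=0) -> (row=7, col=0)
  U (up): (row=7, col=0) -> (row=6, col=0)
  R (right): (row=6, col=0) -> (row=6, col=1)
  L (left): (row=6, col=1) -> (row=6, col=0)
Final: (row=6, col=0)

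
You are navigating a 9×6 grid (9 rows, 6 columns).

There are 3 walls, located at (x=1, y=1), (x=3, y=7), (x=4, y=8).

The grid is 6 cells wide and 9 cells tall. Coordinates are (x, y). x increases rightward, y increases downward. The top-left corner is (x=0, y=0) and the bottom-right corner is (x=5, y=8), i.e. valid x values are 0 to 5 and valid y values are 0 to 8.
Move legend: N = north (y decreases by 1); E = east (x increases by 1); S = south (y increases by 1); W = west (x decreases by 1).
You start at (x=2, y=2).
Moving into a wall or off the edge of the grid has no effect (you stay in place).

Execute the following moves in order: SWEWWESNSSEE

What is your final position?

Start: (x=2, y=2)
  S (south): (x=2, y=2) -> (x=2, y=3)
  W (west): (x=2, y=3) -> (x=1, y=3)
  E (east): (x=1, y=3) -> (x=2, y=3)
  W (west): (x=2, y=3) -> (x=1, y=3)
  W (west): (x=1, y=3) -> (x=0, y=3)
  E (east): (x=0, y=3) -> (x=1, y=3)
  S (south): (x=1, y=3) -> (x=1, y=4)
  N (north): (x=1, y=4) -> (x=1, y=3)
  S (south): (x=1, y=3) -> (x=1, y=4)
  S (south): (x=1, y=4) -> (x=1, y=5)
  E (east): (x=1, y=5) -> (x=2, y=5)
  E (east): (x=2, y=5) -> (x=3, y=5)
Final: (x=3, y=5)

Answer: Final position: (x=3, y=5)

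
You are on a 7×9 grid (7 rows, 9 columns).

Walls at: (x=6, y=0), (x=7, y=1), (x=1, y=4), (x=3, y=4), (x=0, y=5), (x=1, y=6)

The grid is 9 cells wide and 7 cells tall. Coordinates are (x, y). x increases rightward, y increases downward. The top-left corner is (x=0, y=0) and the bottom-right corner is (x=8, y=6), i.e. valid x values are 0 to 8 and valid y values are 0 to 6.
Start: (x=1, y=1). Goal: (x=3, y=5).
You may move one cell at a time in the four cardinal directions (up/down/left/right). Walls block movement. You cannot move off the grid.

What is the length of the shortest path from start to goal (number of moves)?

Answer: Shortest path length: 6

Derivation:
BFS from (x=1, y=1) until reaching (x=3, y=5):
  Distance 0: (x=1, y=1)
  Distance 1: (x=1, y=0), (x=0, y=1), (x=2, y=1), (x=1, y=2)
  Distance 2: (x=0, y=0), (x=2, y=0), (x=3, y=1), (x=0, y=2), (x=2, y=2), (x=1, y=3)
  Distance 3: (x=3, y=0), (x=4, y=1), (x=3, y=2), (x=0, y=3), (x=2, y=3)
  Distance 4: (x=4, y=0), (x=5, y=1), (x=4, y=2), (x=3, y=3), (x=0, y=4), (x=2, y=4)
  Distance 5: (x=5, y=0), (x=6, y=1), (x=5, y=2), (x=4, y=3), (x=2, y=5)
  Distance 6: (x=6, y=2), (x=5, y=3), (x=4, y=4), (x=1, y=5), (x=3, y=5), (x=2, y=6)  <- goal reached here
One shortest path (6 moves): (x=1, y=1) -> (x=2, y=1) -> (x=2, y=2) -> (x=2, y=3) -> (x=2, y=4) -> (x=2, y=5) -> (x=3, y=5)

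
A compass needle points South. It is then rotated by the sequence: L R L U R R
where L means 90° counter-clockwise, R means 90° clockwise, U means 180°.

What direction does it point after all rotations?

Answer: Final heading: East

Derivation:
Start: South
  L (left (90° counter-clockwise)) -> East
  R (right (90° clockwise)) -> South
  L (left (90° counter-clockwise)) -> East
  U (U-turn (180°)) -> West
  R (right (90° clockwise)) -> North
  R (right (90° clockwise)) -> East
Final: East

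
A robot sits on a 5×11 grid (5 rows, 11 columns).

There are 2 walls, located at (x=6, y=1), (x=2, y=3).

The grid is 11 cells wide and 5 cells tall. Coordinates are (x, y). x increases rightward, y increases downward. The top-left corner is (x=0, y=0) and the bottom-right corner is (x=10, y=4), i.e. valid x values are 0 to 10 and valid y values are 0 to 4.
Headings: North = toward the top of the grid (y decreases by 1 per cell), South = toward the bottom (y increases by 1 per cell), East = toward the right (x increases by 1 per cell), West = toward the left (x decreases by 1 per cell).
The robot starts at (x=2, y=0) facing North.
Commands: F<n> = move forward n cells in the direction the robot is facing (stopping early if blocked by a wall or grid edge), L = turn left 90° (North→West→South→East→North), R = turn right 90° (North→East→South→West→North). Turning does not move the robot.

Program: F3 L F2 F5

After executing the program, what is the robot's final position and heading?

Answer: Final position: (x=0, y=0), facing West

Derivation:
Start: (x=2, y=0), facing North
  F3: move forward 0/3 (blocked), now at (x=2, y=0)
  L: turn left, now facing West
  F2: move forward 2, now at (x=0, y=0)
  F5: move forward 0/5 (blocked), now at (x=0, y=0)
Final: (x=0, y=0), facing West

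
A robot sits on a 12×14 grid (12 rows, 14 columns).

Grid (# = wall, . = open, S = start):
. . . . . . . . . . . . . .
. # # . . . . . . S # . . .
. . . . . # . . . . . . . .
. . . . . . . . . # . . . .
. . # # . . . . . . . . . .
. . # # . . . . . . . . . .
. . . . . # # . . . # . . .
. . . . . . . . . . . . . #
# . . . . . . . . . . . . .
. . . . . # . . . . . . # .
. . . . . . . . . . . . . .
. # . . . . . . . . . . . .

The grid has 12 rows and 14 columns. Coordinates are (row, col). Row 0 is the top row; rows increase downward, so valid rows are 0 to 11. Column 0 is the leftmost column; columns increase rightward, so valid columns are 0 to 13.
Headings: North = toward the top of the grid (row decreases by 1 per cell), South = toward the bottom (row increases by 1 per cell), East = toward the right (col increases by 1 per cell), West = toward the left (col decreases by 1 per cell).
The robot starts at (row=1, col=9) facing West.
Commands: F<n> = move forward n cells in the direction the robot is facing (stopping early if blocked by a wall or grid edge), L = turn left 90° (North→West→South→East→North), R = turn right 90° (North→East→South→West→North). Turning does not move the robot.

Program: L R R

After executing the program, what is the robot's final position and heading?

Answer: Final position: (row=1, col=9), facing North

Derivation:
Start: (row=1, col=9), facing West
  L: turn left, now facing South
  R: turn right, now facing West
  R: turn right, now facing North
Final: (row=1, col=9), facing North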